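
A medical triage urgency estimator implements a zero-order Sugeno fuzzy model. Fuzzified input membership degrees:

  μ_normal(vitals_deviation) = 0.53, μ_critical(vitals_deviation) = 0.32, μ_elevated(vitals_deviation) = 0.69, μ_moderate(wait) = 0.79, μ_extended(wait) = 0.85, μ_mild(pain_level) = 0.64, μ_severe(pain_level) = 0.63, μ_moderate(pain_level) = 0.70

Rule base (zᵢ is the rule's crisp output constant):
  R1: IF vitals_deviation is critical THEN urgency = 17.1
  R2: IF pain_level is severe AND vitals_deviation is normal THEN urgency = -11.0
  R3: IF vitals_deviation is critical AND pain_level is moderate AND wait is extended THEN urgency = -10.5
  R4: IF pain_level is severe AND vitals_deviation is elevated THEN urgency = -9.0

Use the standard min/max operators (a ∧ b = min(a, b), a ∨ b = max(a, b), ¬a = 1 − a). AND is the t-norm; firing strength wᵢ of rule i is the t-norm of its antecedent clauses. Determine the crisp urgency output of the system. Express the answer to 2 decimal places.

-5.22

R1 (z=17.1): critical=0.32 → w = 0.32
R2 (z=-11.0): severe=0.63, normal=0.53; AND[min(a, b)] → w = 0.53
R3 (z=-10.5): critical=0.32, moderate=0.70, extended=0.85; AND[min(a, b)] → w = 0.32
R4 (z=-9.0): severe=0.63, elevated=0.69; AND[min(a, b)] → w = 0.63
Weighted average = (0.32·17.1 + 0.53·-11.0 + 0.32·-10.5 + 0.63·-9.0) / (0.32 + 0.53 + 0.32 + 0.63)
  = -9.3880 / 1.8000 = -5.22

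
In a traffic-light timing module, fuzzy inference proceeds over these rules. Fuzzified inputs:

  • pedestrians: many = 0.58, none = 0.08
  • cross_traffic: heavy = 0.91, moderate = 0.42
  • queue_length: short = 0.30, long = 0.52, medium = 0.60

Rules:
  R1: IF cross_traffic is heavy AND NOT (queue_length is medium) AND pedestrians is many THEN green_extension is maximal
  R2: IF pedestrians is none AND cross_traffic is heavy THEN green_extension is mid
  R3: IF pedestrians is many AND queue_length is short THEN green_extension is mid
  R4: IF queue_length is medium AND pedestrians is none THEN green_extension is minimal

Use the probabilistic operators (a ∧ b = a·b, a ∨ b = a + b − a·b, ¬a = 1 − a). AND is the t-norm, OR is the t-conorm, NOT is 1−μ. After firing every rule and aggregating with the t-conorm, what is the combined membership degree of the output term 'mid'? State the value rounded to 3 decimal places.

0.234

R1: heavy=0.91, ¬medium=1−0.60=0.40, many=0.58; AND[a·b] → w = 0.2111
R2: none=0.08, heavy=0.91; AND[a·b] → w = 0.0728
R3: many=0.58, short=0.30; AND[a·b] → w = 0.1740
R4: medium=0.60, none=0.08; AND[a·b] → w = 0.0480
Rules with consequent 'mid': {R2, R3} → strengths 0.0728, 0.1740
Aggregate via t-conorm [a + b − a·b]: 0.2341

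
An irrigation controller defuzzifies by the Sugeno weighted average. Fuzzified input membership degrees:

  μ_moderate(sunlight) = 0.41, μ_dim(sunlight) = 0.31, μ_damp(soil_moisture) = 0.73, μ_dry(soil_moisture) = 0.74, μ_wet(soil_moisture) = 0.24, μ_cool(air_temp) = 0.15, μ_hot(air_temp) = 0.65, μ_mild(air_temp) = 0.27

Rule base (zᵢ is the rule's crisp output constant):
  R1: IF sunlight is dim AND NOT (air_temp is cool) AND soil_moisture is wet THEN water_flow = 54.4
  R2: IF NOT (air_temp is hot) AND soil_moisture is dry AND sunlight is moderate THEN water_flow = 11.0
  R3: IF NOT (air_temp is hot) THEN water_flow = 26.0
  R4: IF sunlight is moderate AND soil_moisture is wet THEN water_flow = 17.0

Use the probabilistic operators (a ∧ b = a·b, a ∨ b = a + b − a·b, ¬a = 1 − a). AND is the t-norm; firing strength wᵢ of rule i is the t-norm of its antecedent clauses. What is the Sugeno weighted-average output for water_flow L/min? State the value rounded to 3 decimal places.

24.895

R1 (z=54.4): dim=0.31, ¬cool=1−0.15=0.85, wet=0.24; AND[a·b] → w = 0.0632
R2 (z=11.0): ¬hot=1−0.65=0.35, dry=0.74, moderate=0.41; AND[a·b] → w = 0.1062
R3 (z=26.0): ¬hot=1−0.65=0.35 → w = 0.3500
R4 (z=17.0): moderate=0.41, wet=0.24; AND[a·b] → w = 0.0984
Weighted average = (0.0632·54.4 + 0.1062·11.0 + 0.3500·26.0 + 0.0984·17.0) / (0.0632 + 0.1062 + 0.3500 + 0.0984)
  = 15.3811 / 0.6178 = 24.895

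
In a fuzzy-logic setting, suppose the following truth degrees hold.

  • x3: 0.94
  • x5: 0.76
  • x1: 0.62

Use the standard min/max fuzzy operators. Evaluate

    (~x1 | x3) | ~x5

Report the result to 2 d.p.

0.94

~x1 = 1 − 0.62 = 0.38
~x1 | x3 = max(a, b) on (0.38, 0.94) = 0.94
~x5 = 1 − 0.76 = 0.24
(~x1 | x3) | ~x5 = max(a, b) on (0.94, 0.24) = 0.94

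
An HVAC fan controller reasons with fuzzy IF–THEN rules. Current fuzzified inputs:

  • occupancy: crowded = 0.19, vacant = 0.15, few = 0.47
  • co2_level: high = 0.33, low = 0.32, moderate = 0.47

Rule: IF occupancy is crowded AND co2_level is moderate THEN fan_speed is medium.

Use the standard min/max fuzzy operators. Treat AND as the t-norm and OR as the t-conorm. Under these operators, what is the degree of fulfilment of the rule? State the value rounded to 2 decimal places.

0.19

firing strength: crowded=0.19, moderate=0.47; AND[min(a, b)] → w = 0.19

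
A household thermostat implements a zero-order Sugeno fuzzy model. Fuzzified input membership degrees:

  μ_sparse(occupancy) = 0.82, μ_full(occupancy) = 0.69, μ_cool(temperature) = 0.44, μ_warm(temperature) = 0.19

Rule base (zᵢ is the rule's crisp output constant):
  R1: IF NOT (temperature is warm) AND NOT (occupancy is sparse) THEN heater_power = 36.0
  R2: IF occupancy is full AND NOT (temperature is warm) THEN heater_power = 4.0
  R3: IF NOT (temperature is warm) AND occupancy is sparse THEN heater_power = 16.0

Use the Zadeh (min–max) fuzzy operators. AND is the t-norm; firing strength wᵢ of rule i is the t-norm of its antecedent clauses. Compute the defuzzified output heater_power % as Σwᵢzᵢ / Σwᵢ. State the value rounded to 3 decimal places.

13.214

R1 (z=36.0): ¬warm=1−0.19=0.81, ¬sparse=1−0.82=0.18; AND[min(a, b)] → w = 0.18
R2 (z=4.0): full=0.69, ¬warm=1−0.19=0.81; AND[min(a, b)] → w = 0.69
R3 (z=16.0): ¬warm=1−0.19=0.81, sparse=0.82; AND[min(a, b)] → w = 0.81
Weighted average = (0.18·36.0 + 0.69·4.0 + 0.81·16.0) / (0.18 + 0.69 + 0.81)
  = 22.2000 / 1.6800 = 13.214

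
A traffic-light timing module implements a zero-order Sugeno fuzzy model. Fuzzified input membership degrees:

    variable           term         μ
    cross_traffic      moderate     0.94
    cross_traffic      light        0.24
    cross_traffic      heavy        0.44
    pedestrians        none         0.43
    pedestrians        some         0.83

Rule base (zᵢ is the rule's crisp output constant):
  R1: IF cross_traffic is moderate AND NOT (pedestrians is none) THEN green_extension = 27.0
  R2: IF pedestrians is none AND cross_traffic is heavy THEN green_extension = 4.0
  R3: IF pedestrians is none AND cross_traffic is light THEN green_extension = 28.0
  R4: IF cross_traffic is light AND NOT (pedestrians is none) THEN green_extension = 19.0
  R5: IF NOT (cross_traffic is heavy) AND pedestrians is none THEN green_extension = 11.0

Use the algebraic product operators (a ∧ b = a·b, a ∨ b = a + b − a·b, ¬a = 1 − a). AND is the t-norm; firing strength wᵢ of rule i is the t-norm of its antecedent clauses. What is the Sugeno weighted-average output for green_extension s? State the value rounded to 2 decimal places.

19.37

R1 (z=27.0): moderate=0.94, ¬none=1−0.43=0.57; AND[a·b] → w = 0.5358
R2 (z=4.0): none=0.43, heavy=0.44; AND[a·b] → w = 0.1892
R3 (z=28.0): none=0.43, light=0.24; AND[a·b] → w = 0.1032
R4 (z=19.0): light=0.24, ¬none=1−0.43=0.57; AND[a·b] → w = 0.1368
R5 (z=11.0): ¬heavy=1−0.44=0.56, none=0.43; AND[a·b] → w = 0.2408
Weighted average = (0.5358·27.0 + 0.1892·4.0 + 0.1032·28.0 + 0.1368·19.0 + 0.2408·11.0) / (0.5358 + 0.1892 + 0.1032 + 0.1368 + 0.2408)
  = 23.3610 / 1.2058 = 19.37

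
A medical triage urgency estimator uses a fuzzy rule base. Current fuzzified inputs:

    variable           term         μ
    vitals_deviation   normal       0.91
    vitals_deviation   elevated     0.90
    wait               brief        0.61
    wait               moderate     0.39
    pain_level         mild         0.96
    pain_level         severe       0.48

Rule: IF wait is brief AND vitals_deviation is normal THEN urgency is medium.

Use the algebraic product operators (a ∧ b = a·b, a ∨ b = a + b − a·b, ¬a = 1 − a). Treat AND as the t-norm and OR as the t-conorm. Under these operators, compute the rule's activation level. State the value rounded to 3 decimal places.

0.555

firing strength: brief=0.61, normal=0.91; AND[a·b] → w = 0.5551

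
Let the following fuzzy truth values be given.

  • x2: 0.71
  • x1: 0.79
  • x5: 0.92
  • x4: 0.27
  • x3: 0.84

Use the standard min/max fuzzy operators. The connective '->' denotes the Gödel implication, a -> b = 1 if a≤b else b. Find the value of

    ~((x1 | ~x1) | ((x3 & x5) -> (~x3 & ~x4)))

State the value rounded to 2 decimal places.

0.21

~x1 = 1 − 0.79 = 0.21
x1 | ~x1 = max(a, b) on (0.79, 0.21) = 0.79
x3 & x5 = min(a, b) on (0.84, 0.92) = 0.84
~x3 = 1 − 0.84 = 0.16
~x4 = 1 − 0.27 = 0.73
~x3 & ~x4 = min(a, b) on (0.16, 0.73) = 0.16
(x3 & x5) -> (~x3 & ~x4)  [Gödel: 1 if a≤b else b] with a=0.84, b=0.16 → 0.16
(x1 | ~x1) | ((x3 & x5) -> (~x3 & ~x4)) = max(a, b) on (0.79, 0.16) = 0.79
~((x1 | ~x1) | ((x3 & x5) -> (~x3 & ~x4))) = 1 − 0.79 = 0.21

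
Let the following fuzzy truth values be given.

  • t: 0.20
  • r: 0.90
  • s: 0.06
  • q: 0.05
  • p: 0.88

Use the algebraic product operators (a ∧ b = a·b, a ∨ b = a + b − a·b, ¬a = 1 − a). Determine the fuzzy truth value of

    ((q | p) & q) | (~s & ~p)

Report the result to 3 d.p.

q | p = a + b − a·b on (0.0500, 0.8800) = 0.8860
(q | p) & q = a·b on (0.8860, 0.0500) = 0.0443
~s = 1 − 0.0600 = 0.9400
~p = 1 − 0.8800 = 0.1200
~s & ~p = a·b on (0.9400, 0.1200) = 0.1128
((q | p) & q) | (~s & ~p) = a + b − a·b on (0.0443, 0.1128) = 0.1521

0.152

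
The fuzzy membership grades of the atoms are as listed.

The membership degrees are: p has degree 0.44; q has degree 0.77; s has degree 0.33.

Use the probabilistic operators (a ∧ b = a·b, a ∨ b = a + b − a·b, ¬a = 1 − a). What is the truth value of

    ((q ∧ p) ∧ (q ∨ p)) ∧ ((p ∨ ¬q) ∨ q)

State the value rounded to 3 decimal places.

q ∧ p = a·b on (0.7700, 0.4400) = 0.3388
q ∨ p = a + b − a·b on (0.7700, 0.4400) = 0.8712
(q ∧ p) ∧ (q ∨ p) = a·b on (0.3388, 0.8712) = 0.2952
¬q = 1 − 0.7700 = 0.2300
p ∨ ¬q = a + b − a·b on (0.4400, 0.2300) = 0.5688
(p ∨ ¬q) ∨ q = a + b − a·b on (0.5688, 0.7700) = 0.9008
((q ∧ p) ∧ (q ∨ p)) ∧ ((p ∨ ¬q) ∨ q) = a·b on (0.2952, 0.9008) = 0.2659

0.266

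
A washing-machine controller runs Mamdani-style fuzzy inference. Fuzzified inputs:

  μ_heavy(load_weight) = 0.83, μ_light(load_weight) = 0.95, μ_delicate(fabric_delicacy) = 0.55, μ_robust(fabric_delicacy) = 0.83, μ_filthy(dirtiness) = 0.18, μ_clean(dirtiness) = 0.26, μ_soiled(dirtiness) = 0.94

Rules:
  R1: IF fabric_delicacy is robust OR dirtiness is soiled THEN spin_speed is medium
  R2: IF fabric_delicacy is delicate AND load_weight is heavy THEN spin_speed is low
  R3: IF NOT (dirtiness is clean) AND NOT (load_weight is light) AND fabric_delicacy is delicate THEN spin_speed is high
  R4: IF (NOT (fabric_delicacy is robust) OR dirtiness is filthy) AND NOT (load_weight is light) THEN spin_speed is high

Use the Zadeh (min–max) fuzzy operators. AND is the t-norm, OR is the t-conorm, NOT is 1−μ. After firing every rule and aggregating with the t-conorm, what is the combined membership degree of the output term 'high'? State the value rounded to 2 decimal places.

R1: robust=0.83, soiled=0.94; OR[max(a, b)] → w = 0.94
R2: delicate=0.55, heavy=0.83; AND[min(a, b)] → w = 0.55
R3: ¬clean=1−0.26=0.74, ¬light=1−0.95=0.05, delicate=0.55; AND[min(a, b)] → w = 0.05
R4: (¬robust=1−0.83=0.17 OR filthy=0.18) = 0.18; AND[min(a, b)] with ¬light=1−0.95=0.05 → w = 0.05
Rules with consequent 'high': {R3, R4} → strengths 0.05, 0.05
Aggregate via t-conorm [max(a, b)]: 0.05

0.05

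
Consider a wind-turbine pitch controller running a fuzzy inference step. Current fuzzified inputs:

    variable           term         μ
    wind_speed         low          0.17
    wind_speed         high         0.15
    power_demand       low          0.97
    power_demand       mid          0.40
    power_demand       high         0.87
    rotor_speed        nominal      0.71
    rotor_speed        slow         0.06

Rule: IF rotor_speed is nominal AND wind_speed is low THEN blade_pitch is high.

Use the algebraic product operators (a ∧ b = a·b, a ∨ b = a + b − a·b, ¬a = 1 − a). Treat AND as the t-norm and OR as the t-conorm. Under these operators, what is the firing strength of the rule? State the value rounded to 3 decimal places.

firing strength: nominal=0.71, low=0.17; AND[a·b] → w = 0.1207

0.121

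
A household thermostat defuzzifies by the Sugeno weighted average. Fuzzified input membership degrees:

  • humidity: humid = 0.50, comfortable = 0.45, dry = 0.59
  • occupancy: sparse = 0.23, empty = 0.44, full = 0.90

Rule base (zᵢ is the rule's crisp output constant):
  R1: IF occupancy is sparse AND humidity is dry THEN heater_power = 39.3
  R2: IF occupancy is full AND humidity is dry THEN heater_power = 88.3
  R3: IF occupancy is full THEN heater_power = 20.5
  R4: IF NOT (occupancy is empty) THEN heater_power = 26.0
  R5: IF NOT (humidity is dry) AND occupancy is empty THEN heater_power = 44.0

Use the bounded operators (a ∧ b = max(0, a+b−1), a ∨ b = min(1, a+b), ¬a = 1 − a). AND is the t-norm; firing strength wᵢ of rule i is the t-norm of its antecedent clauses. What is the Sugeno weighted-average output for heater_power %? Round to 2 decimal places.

R1 (z=39.3): sparse=0.23, dry=0.59; AND[max(0, a+b−1)] → w = 0.00
R2 (z=88.3): full=0.90, dry=0.59; AND[max(0, a+b−1)] → w = 0.49
R3 (z=20.5): full=0.90 → w = 0.90
R4 (z=26.0): ¬empty=1−0.44=0.56 → w = 0.56
R5 (z=44.0): ¬dry=1−0.59=0.41, empty=0.44; AND[max(0, a+b−1)] → w = 0.00
Weighted average = (0.00·39.3 + 0.49·88.3 + 0.90·20.5 + 0.56·26.0 + 0.00·44.0) / (0.00 + 0.49 + 0.90 + 0.56 + 0.00)
  = 76.2770 / 1.9500 = 39.12

39.12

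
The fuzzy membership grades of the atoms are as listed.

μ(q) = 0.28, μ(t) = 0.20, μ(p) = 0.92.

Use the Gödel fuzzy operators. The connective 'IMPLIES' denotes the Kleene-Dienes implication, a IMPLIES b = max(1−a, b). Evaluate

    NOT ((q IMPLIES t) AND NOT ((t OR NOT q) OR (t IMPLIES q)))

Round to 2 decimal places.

0.80

q IMPLIES t  [Kleene-Dienes: max(1−a, b)] with a=0.28, b=0.20 → 0.72
NOT q = 1 − 0.28 = 0.72
t OR NOT q = max(a, b) on (0.20, 0.72) = 0.72
t IMPLIES q  [Kleene-Dienes: max(1−a, b)] with a=0.20, b=0.28 → 0.80
(t OR NOT q) OR (t IMPLIES q) = max(a, b) on (0.72, 0.80) = 0.80
NOT ((t OR NOT q) OR (t IMPLIES q)) = 1 − 0.80 = 0.20
(q IMPLIES t) AND NOT ((t OR NOT q) OR (t IMPLIES q)) = min(a, b) on (0.72, 0.20) = 0.20
NOT ((q IMPLIES t) AND NOT ((t OR NOT q) OR (t IMPLIES q))) = 1 − 0.20 = 0.80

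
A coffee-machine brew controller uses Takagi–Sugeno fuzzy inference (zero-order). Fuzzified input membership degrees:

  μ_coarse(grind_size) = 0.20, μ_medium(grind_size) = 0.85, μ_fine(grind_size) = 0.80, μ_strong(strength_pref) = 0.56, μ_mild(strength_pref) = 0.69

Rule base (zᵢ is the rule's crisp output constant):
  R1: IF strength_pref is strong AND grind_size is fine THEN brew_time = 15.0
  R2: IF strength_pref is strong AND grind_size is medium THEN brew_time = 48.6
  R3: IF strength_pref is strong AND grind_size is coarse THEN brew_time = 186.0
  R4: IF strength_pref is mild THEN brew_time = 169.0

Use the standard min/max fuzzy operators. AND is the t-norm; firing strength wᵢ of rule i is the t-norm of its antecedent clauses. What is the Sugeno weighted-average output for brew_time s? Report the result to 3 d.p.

94.242

R1 (z=15.0): strong=0.56, fine=0.80; AND[min(a, b)] → w = 0.56
R2 (z=48.6): strong=0.56, medium=0.85; AND[min(a, b)] → w = 0.56
R3 (z=186.0): strong=0.56, coarse=0.20; AND[min(a, b)] → w = 0.20
R4 (z=169.0): mild=0.69 → w = 0.69
Weighted average = (0.56·15.0 + 0.56·48.6 + 0.20·186.0 + 0.69·169.0) / (0.56 + 0.56 + 0.20 + 0.69)
  = 189.4260 / 2.0100 = 94.242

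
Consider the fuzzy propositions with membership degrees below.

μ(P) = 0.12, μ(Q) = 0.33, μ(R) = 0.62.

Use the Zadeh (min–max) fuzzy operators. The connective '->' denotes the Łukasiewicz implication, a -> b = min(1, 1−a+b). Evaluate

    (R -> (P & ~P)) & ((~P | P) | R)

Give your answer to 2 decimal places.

~P = 1 − 0.12 = 0.88
P & ~P = min(a, b) on (0.12, 0.88) = 0.12
R -> (P & ~P)  [Łukasiewicz: min(1, 1−a+b)] with a=0.62, b=0.12 → 0.50
~P = 1 − 0.12 = 0.88
~P | P = max(a, b) on (0.88, 0.12) = 0.88
(~P | P) | R = max(a, b) on (0.88, 0.62) = 0.88
(R -> (P & ~P)) & ((~P | P) | R) = min(a, b) on (0.50, 0.88) = 0.50

0.50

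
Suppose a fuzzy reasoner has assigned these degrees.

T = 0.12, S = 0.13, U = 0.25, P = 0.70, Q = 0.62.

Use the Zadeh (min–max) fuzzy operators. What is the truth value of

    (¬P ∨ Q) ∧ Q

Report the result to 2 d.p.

0.62

¬P = 1 − 0.70 = 0.30
¬P ∨ Q = max(a, b) on (0.30, 0.62) = 0.62
(¬P ∨ Q) ∧ Q = min(a, b) on (0.62, 0.62) = 0.62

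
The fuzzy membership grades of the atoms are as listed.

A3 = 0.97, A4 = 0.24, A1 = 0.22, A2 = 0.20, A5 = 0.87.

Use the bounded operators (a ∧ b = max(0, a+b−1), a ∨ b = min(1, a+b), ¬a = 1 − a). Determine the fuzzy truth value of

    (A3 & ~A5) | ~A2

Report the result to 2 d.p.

0.90

~A5 = 1 − 0.87 = 0.13
A3 & ~A5 = max(0, a+b−1) on (0.97, 0.13) = 0.10
~A2 = 1 − 0.20 = 0.80
(A3 & ~A5) | ~A2 = min(1, a+b) on (0.10, 0.80) = 0.90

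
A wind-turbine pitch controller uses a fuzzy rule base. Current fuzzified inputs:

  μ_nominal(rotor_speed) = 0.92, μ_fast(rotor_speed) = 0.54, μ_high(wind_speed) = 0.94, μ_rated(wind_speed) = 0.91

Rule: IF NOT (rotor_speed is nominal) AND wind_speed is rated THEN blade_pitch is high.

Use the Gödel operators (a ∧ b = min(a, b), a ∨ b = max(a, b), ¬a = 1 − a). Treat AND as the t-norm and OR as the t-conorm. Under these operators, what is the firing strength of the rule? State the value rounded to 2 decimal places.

0.08

firing strength: ¬nominal=1−0.92=0.08, rated=0.91; AND[min(a, b)] → w = 0.08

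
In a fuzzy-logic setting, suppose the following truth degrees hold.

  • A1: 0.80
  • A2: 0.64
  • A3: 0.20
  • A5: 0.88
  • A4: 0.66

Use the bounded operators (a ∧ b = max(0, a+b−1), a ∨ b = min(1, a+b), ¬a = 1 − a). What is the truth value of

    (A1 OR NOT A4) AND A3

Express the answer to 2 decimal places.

0.20

NOT A4 = 1 − 0.66 = 0.34
A1 OR NOT A4 = min(1, a+b) on (0.80, 0.34) = 1.00
(A1 OR NOT A4) AND A3 = max(0, a+b−1) on (1.00, 0.20) = 0.20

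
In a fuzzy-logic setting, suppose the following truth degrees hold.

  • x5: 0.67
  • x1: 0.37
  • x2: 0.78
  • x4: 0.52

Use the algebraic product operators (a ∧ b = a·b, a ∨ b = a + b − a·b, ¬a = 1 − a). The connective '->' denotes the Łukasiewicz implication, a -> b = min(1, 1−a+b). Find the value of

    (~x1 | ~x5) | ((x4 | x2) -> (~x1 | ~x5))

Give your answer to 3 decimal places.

0.965

~x1 = 1 − 0.3700 = 0.6300
~x5 = 1 − 0.6700 = 0.3300
~x1 | ~x5 = a + b − a·b on (0.6300, 0.3300) = 0.7521
x4 | x2 = a + b − a·b on (0.5200, 0.7800) = 0.8944
~x1 = 1 − 0.3700 = 0.6300
~x5 = 1 − 0.6700 = 0.3300
~x1 | ~x5 = a + b − a·b on (0.6300, 0.3300) = 0.7521
(x4 | x2) -> (~x1 | ~x5)  [Łukasiewicz: min(1, 1−a+b)] with a=0.8944, b=0.7521 → 0.8577
(~x1 | ~x5) | ((x4 | x2) -> (~x1 | ~x5)) = a + b − a·b on (0.7521, 0.8577) = 0.9647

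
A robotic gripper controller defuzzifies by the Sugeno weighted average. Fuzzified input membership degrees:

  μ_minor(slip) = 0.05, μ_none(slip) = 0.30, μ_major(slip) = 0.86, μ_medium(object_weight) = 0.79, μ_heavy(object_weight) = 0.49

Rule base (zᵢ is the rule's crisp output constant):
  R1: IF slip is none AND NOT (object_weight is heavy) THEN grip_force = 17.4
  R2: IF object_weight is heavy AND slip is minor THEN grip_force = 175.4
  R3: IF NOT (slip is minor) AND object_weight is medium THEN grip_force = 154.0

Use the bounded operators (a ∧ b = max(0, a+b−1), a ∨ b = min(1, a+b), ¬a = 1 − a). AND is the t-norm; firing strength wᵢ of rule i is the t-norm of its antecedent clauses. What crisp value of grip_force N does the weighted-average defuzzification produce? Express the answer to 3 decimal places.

154.000

R1 (z=17.4): none=0.30, ¬heavy=1−0.49=0.51; AND[max(0, a+b−1)] → w = 0.00
R2 (z=175.4): heavy=0.49, minor=0.05; AND[max(0, a+b−1)] → w = 0.00
R3 (z=154.0): ¬minor=1−0.05=0.95, medium=0.79; AND[max(0, a+b−1)] → w = 0.74
Weighted average = (0.00·17.4 + 0.00·175.4 + 0.74·154.0) / (0.00 + 0.00 + 0.74)
  = 113.9600 / 0.7400 = 154.000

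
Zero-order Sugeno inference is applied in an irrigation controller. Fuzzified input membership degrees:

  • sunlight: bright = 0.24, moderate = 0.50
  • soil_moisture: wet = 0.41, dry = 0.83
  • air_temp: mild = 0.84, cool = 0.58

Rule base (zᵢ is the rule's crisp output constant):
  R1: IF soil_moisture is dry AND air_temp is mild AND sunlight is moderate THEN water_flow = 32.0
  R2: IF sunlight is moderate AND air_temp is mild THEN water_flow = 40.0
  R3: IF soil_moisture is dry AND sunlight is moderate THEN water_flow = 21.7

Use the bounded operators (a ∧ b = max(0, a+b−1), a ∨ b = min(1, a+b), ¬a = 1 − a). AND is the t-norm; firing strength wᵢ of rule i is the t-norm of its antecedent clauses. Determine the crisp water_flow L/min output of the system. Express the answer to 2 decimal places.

31.19

R1 (z=32.0): dry=0.83, mild=0.84, moderate=0.50; AND[max(0, a+b−1)] → w = 0.17
R2 (z=40.0): moderate=0.50, mild=0.84; AND[max(0, a+b−1)] → w = 0.34
R3 (z=21.7): dry=0.83, moderate=0.50; AND[max(0, a+b−1)] → w = 0.33
Weighted average = (0.17·32.0 + 0.34·40.0 + 0.33·21.7) / (0.17 + 0.34 + 0.33)
  = 26.2010 / 0.8400 = 31.19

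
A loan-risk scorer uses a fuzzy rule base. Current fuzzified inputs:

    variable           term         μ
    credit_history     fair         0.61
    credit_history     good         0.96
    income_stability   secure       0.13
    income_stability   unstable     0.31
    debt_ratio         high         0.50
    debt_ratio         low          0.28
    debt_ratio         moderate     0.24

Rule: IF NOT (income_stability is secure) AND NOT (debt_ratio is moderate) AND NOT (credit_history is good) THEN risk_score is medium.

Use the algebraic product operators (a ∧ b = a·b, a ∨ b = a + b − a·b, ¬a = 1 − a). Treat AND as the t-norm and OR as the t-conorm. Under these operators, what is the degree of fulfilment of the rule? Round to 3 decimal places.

firing strength: ¬secure=1−0.13=0.87, ¬moderate=1−0.24=0.76, ¬good=1−0.96=0.04; AND[a·b] → w = 0.0264

0.026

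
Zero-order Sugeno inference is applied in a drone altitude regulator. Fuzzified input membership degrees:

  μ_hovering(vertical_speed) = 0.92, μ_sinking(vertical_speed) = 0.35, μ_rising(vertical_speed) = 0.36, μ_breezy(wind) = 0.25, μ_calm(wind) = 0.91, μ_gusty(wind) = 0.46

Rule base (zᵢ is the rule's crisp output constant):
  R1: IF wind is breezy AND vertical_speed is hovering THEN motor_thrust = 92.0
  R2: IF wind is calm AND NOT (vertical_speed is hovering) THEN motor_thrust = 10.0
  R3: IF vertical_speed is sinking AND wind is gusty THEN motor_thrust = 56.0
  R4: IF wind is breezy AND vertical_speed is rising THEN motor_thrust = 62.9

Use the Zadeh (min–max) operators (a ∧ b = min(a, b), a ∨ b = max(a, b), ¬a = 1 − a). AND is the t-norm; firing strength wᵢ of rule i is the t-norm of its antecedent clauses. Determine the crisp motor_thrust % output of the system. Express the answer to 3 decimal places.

63.575

R1 (z=92.0): breezy=0.25, hovering=0.92; AND[min(a, b)] → w = 0.25
R2 (z=10.0): calm=0.91, ¬hovering=1−0.92=0.08; AND[min(a, b)] → w = 0.08
R3 (z=56.0): sinking=0.35, gusty=0.46; AND[min(a, b)] → w = 0.35
R4 (z=62.9): breezy=0.25, rising=0.36; AND[min(a, b)] → w = 0.25
Weighted average = (0.25·92.0 + 0.08·10.0 + 0.35·56.0 + 0.25·62.9) / (0.25 + 0.08 + 0.35 + 0.25)
  = 59.1250 / 0.9300 = 63.575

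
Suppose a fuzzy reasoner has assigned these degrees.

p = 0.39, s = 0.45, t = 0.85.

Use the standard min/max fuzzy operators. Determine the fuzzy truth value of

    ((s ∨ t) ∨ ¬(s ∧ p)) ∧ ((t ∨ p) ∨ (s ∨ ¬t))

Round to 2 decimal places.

0.85

s ∨ t = max(a, b) on (0.45, 0.85) = 0.85
s ∧ p = min(a, b) on (0.45, 0.39) = 0.39
¬(s ∧ p) = 1 − 0.39 = 0.61
(s ∨ t) ∨ ¬(s ∧ p) = max(a, b) on (0.85, 0.61) = 0.85
t ∨ p = max(a, b) on (0.85, 0.39) = 0.85
¬t = 1 − 0.85 = 0.15
s ∨ ¬t = max(a, b) on (0.45, 0.15) = 0.45
(t ∨ p) ∨ (s ∨ ¬t) = max(a, b) on (0.85, 0.45) = 0.85
((s ∨ t) ∨ ¬(s ∧ p)) ∧ ((t ∨ p) ∨ (s ∨ ¬t)) = min(a, b) on (0.85, 0.85) = 0.85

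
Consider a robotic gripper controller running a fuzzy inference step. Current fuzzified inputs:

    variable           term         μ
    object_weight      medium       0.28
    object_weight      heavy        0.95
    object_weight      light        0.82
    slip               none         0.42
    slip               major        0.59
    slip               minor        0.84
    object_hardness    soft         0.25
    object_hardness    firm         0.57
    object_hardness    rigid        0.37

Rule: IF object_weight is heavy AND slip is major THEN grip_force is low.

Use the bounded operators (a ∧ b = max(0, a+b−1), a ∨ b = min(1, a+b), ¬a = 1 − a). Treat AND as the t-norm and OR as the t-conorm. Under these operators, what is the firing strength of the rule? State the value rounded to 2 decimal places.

0.54

firing strength: heavy=0.95, major=0.59; AND[max(0, a+b−1)] → w = 0.54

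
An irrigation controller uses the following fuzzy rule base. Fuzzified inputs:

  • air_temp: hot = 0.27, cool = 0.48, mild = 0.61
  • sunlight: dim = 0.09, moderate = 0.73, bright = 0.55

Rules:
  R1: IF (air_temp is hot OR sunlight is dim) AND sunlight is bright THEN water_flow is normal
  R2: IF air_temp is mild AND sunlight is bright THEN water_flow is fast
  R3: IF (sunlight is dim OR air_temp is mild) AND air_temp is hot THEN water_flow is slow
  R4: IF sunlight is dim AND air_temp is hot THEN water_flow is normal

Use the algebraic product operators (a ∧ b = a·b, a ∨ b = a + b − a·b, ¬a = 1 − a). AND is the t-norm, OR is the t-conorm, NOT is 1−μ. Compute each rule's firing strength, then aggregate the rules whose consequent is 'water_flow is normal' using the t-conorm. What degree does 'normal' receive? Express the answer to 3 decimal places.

R1: (hot=0.27 OR dim=0.09) = 0.3357; AND[a·b] with bright=0.55 → w = 0.1846
R2: mild=0.61, bright=0.55; AND[a·b] → w = 0.3355
R3: (dim=0.09 OR mild=0.61) = 0.6451; AND[a·b] with hot=0.27 → w = 0.1742
R4: dim=0.09, hot=0.27; AND[a·b] → w = 0.0243
Rules with consequent 'normal': {R1, R4} → strengths 0.1846, 0.0243
Aggregate via t-conorm [a + b − a·b]: 0.2044

0.204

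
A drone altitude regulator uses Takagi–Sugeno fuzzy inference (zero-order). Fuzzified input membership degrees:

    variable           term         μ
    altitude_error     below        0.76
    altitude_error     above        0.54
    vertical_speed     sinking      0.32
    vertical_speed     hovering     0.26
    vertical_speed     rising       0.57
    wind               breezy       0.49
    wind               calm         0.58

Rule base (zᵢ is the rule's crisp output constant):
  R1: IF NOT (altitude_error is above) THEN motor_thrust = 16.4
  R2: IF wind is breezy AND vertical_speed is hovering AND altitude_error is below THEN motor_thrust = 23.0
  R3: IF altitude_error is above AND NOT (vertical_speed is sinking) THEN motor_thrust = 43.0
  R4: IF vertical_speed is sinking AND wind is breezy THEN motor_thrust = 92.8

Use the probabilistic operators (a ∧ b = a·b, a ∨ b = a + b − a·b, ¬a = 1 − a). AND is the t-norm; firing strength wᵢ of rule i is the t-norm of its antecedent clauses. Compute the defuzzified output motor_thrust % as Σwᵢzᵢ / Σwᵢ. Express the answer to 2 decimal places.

37.11

R1 (z=16.4): ¬above=1−0.54=0.46 → w = 0.4600
R2 (z=23.0): breezy=0.49, hovering=0.26, below=0.76; AND[a·b] → w = 0.0968
R3 (z=43.0): above=0.54, ¬sinking=1−0.32=0.68; AND[a·b] → w = 0.3672
R4 (z=92.8): sinking=0.32, breezy=0.49; AND[a·b] → w = 0.1568
Weighted average = (0.4600·16.4 + 0.0968·23.0 + 0.3672·43.0 + 0.1568·92.8) / (0.4600 + 0.0968 + 0.3672 + 0.1568)
  = 40.1116 / 1.0808 = 37.11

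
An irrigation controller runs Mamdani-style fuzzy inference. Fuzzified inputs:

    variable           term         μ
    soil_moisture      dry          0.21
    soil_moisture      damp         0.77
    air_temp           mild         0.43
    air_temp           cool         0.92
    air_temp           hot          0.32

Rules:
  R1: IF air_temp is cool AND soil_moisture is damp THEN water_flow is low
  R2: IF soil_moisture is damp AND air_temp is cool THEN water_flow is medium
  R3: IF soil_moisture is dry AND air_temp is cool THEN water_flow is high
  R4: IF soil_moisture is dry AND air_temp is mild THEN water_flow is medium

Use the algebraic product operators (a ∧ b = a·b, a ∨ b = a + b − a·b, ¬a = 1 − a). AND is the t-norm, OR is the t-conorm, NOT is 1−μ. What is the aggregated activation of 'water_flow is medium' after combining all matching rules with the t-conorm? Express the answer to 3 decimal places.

R1: cool=0.92, damp=0.77; AND[a·b] → w = 0.7084
R2: damp=0.77, cool=0.92; AND[a·b] → w = 0.7084
R3: dry=0.21, cool=0.92; AND[a·b] → w = 0.1932
R4: dry=0.21, mild=0.43; AND[a·b] → w = 0.0903
Rules with consequent 'medium': {R2, R4} → strengths 0.7084, 0.0903
Aggregate via t-conorm [a + b − a·b]: 0.7347

0.735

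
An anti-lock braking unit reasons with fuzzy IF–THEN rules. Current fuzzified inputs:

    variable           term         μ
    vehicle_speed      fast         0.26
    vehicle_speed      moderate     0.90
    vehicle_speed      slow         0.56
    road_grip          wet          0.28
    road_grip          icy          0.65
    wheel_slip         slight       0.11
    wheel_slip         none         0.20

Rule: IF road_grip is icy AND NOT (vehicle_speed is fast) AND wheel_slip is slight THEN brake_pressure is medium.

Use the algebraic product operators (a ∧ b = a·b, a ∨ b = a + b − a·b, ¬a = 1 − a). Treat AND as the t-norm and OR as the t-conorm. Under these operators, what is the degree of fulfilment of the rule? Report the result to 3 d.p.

firing strength: icy=0.65, ¬fast=1−0.26=0.74, slight=0.11; AND[a·b] → w = 0.0529

0.053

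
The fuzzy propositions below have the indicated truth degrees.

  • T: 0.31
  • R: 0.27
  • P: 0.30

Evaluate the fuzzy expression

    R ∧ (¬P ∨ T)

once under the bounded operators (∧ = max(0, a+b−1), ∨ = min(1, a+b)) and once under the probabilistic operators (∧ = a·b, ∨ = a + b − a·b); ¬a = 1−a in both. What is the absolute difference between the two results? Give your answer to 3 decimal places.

0.056

Under bounded:
  ¬P = 1 − 0.30 = 0.70
  ¬P ∨ T = min(1, a+b) on (0.70, 0.31) = 1.00
  R ∧ (¬P ∨ T) = max(0, a+b−1) on (0.27, 1.00) = 0.27
  → value = 0.2700
Under probabilistic:
  ¬P = 1 − 0.3000 = 0.7000
  ¬P ∨ T = a + b − a·b on (0.7000, 0.3100) = 0.7930
  R ∧ (¬P ∨ T) = a·b on (0.2700, 0.7930) = 0.2141
  → value = 0.2141
|0.2700 − 0.2141| = 0.056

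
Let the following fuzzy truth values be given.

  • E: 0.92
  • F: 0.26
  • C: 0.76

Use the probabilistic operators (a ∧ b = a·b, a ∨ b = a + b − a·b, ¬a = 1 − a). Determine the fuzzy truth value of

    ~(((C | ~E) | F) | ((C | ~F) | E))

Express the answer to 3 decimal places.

~E = 1 − 0.9200 = 0.0800
C | ~E = a + b − a·b on (0.7600, 0.0800) = 0.7792
(C | ~E) | F = a + b − a·b on (0.7792, 0.2600) = 0.8366
~F = 1 − 0.2600 = 0.7400
C | ~F = a + b − a·b on (0.7600, 0.7400) = 0.9376
(C | ~F) | E = a + b − a·b on (0.9376, 0.9200) = 0.9950
((C | ~E) | F) | ((C | ~F) | E) = a + b − a·b on (0.8366, 0.9950) = 0.9992
~(((C | ~E) | F) | ((C | ~F) | E)) = 1 − 0.9992 = 0.0008

0.001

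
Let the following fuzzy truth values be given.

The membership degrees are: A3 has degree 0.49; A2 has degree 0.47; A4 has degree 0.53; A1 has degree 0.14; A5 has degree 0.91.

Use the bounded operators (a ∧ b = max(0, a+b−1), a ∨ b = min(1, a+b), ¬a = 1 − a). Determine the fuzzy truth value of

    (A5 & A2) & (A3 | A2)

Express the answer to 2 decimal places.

A5 & A2 = max(0, a+b−1) on (0.91, 0.47) = 0.38
A3 | A2 = min(1, a+b) on (0.49, 0.47) = 0.96
(A5 & A2) & (A3 | A2) = max(0, a+b−1) on (0.38, 0.96) = 0.34

0.34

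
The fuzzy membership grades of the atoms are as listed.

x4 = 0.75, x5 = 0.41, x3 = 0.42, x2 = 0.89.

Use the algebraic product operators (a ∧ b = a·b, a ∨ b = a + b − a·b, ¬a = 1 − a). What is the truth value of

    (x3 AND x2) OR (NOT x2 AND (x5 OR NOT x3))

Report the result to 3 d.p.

x3 AND x2 = a·b on (0.4200, 0.8900) = 0.3738
NOT x2 = 1 − 0.8900 = 0.1100
NOT x3 = 1 − 0.4200 = 0.5800
x5 OR NOT x3 = a + b − a·b on (0.4100, 0.5800) = 0.7522
NOT x2 AND (x5 OR NOT x3) = a·b on (0.1100, 0.7522) = 0.0827
(x3 AND x2) OR (NOT x2 AND (x5 OR NOT x3)) = a + b − a·b on (0.3738, 0.0827) = 0.4256

0.426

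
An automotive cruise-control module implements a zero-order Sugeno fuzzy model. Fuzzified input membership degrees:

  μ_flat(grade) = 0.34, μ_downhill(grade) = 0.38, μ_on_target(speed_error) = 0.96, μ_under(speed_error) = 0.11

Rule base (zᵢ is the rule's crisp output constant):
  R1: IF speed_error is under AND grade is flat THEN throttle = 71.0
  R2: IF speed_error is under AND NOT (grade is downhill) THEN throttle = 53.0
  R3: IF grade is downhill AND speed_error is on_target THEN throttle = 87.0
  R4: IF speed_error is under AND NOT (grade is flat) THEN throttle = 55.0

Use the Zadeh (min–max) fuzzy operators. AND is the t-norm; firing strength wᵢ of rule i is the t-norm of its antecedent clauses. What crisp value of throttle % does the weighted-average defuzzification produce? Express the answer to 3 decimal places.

R1 (z=71.0): under=0.11, flat=0.34; AND[min(a, b)] → w = 0.11
R2 (z=53.0): under=0.11, ¬downhill=1−0.38=0.62; AND[min(a, b)] → w = 0.11
R3 (z=87.0): downhill=0.38, on_target=0.96; AND[min(a, b)] → w = 0.38
R4 (z=55.0): under=0.11, ¬flat=1−0.34=0.66; AND[min(a, b)] → w = 0.11
Weighted average = (0.11·71.0 + 0.11·53.0 + 0.38·87.0 + 0.11·55.0) / (0.11 + 0.11 + 0.38 + 0.11)
  = 52.7500 / 0.7100 = 74.296

74.296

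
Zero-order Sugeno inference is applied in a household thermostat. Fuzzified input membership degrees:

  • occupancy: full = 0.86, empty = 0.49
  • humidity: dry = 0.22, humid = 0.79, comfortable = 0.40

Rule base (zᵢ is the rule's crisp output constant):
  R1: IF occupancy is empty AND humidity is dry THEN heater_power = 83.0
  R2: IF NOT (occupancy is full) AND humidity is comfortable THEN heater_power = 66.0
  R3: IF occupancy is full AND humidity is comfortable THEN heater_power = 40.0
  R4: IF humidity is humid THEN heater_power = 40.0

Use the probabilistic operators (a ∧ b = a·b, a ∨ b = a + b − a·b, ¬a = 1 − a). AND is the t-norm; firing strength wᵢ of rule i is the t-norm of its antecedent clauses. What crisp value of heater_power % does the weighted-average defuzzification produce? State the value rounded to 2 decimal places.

44.69

R1 (z=83.0): empty=0.49, dry=0.22; AND[a·b] → w = 0.1078
R2 (z=66.0): ¬full=1−0.86=0.14, comfortable=0.40; AND[a·b] → w = 0.0560
R3 (z=40.0): full=0.86, comfortable=0.40; AND[a·b] → w = 0.3440
R4 (z=40.0): humid=0.79 → w = 0.7900
Weighted average = (0.1078·83.0 + 0.0560·66.0 + 0.3440·40.0 + 0.7900·40.0) / (0.1078 + 0.0560 + 0.3440 + 0.7900)
  = 58.0034 / 1.2978 = 44.69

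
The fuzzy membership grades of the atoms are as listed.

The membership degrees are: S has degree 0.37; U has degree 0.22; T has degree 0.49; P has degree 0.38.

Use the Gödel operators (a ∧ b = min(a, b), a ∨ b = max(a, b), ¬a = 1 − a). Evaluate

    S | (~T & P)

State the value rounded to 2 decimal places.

0.38

~T = 1 − 0.49 = 0.51
~T & P = min(a, b) on (0.51, 0.38) = 0.38
S | (~T & P) = max(a, b) on (0.37, 0.38) = 0.38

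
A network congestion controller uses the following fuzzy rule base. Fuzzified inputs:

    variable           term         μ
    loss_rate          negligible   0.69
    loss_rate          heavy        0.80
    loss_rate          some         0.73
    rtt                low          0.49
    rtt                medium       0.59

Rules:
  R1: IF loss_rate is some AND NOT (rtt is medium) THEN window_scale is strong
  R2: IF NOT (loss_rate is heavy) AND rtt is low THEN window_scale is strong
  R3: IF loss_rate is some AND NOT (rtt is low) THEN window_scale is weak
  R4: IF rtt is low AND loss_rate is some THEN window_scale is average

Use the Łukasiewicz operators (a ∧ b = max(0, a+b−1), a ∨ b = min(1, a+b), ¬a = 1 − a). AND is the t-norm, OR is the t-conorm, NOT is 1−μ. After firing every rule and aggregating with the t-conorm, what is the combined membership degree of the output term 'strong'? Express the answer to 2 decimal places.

R1: some=0.73, ¬medium=1−0.59=0.41; AND[max(0, a+b−1)] → w = 0.14
R2: ¬heavy=1−0.80=0.20, low=0.49; AND[max(0, a+b−1)] → w = 0.00
R3: some=0.73, ¬low=1−0.49=0.51; AND[max(0, a+b−1)] → w = 0.24
R4: low=0.49, some=0.73; AND[max(0, a+b−1)] → w = 0.22
Rules with consequent 'strong': {R1, R2} → strengths 0.14, 0.00
Aggregate via t-conorm [min(1, a+b)]: 0.14

0.14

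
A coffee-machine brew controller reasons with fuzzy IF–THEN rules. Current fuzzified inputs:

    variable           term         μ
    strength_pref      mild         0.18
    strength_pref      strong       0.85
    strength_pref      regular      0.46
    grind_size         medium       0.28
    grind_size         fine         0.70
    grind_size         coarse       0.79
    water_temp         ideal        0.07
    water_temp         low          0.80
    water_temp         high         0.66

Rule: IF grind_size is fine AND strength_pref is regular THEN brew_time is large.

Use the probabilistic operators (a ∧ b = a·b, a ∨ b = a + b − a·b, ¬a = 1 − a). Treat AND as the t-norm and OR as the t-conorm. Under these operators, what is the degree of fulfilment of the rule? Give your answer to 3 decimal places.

0.322

firing strength: fine=0.70, regular=0.46; AND[a·b] → w = 0.3220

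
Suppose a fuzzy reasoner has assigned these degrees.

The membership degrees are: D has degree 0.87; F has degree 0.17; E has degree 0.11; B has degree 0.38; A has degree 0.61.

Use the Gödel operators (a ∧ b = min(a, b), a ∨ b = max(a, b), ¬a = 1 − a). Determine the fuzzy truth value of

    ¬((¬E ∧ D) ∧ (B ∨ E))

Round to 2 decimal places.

0.62

¬E = 1 − 0.11 = 0.89
¬E ∧ D = min(a, b) on (0.89, 0.87) = 0.87
B ∨ E = max(a, b) on (0.38, 0.11) = 0.38
(¬E ∧ D) ∧ (B ∨ E) = min(a, b) on (0.87, 0.38) = 0.38
¬((¬E ∧ D) ∧ (B ∨ E)) = 1 − 0.38 = 0.62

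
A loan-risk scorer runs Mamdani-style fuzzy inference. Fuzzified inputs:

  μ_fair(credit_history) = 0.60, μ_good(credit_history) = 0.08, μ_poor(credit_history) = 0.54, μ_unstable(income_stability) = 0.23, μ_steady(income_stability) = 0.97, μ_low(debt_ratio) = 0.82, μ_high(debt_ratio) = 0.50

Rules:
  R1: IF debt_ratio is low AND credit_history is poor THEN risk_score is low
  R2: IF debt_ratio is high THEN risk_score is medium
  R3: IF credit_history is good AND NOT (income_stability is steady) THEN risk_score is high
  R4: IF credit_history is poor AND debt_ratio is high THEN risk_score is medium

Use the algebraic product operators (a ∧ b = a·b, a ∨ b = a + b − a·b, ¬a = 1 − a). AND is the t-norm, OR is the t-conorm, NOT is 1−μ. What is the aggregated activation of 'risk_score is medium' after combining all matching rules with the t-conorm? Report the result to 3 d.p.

0.635

R1: low=0.82, poor=0.54; AND[a·b] → w = 0.4428
R2: high=0.50 → w = 0.5000
R3: good=0.08, ¬steady=1−0.97=0.03; AND[a·b] → w = 0.0024
R4: poor=0.54, high=0.50; AND[a·b] → w = 0.2700
Rules with consequent 'medium': {R2, R4} → strengths 0.5000, 0.2700
Aggregate via t-conorm [a + b − a·b]: 0.6350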